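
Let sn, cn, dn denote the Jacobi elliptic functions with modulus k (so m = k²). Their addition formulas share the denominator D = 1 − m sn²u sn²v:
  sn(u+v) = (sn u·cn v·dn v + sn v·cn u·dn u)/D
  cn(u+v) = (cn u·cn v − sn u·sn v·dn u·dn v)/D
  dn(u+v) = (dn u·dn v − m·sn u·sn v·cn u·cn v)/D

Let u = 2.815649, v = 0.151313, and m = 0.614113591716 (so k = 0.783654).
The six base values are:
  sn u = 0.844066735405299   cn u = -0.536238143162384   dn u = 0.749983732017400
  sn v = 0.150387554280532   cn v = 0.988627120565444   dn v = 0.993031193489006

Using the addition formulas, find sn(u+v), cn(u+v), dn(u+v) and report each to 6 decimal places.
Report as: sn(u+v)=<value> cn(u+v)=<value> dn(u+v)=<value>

sn(u+v)=0.775848 cn(u+v)=-0.630920 dn(u+v)=0.793940

m = k² = 0.614113591716
D = 1 − m·sn²u·sn²v = 0.9901047659096957
sn(u+v) = (sn u·cn v·dn v + sn v·cn u·dn u)/D = 0.7681706800321452/0.9901047659096957 = 0.7758478763874646
cn(u+v) = (cn u·cn v − sn u·sn v·dn u·dn v)/D = -0.6246769195480532/0.9901047659096957 = -0.6309200208465899
dn(u+v) = (dn u·dn v − m·sn u·sn v·cn u·cn v)/D = 0.7860836441918149/0.9901047659096957 = 0.7939398650097105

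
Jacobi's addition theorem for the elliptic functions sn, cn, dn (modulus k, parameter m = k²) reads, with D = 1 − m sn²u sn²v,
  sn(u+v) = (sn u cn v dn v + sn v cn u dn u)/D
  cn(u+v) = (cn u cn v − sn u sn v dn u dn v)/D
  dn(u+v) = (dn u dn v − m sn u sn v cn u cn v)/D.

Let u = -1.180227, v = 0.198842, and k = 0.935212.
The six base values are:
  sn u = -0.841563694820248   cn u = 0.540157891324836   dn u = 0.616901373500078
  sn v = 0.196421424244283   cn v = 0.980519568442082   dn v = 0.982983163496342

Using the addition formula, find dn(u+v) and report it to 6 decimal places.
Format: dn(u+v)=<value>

m = k² = 0.874621484944
D = 1 − m·sn²u·sn²v = 0.976101434333703
dn(u+v) = (dn u·dn v − m·sn u·sn v·cn u·cn v)/D = 0.6829761906761476/0.976101434333703 = 0.6996979685234806

dn(u+v)=0.699698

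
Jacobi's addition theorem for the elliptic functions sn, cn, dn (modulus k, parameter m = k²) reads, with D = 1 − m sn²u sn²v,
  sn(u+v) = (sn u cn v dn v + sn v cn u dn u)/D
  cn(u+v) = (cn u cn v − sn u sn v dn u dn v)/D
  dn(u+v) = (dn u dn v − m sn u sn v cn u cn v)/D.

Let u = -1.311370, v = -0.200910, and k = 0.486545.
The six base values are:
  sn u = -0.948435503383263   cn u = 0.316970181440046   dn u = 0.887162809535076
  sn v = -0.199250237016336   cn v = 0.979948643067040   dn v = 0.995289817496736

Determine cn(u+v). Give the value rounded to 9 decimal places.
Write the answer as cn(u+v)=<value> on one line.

m = k² = 0.236726037025
D = 1 − m·sn²u·sn²v = 0.991546056777128
cn(u+v) = (cn u·cn v − sn u·sn v·dn u·dn v)/D = 0.1437516948947327/0.991546056777128 = 0.1449773249686212

cn(u+v)=0.144977325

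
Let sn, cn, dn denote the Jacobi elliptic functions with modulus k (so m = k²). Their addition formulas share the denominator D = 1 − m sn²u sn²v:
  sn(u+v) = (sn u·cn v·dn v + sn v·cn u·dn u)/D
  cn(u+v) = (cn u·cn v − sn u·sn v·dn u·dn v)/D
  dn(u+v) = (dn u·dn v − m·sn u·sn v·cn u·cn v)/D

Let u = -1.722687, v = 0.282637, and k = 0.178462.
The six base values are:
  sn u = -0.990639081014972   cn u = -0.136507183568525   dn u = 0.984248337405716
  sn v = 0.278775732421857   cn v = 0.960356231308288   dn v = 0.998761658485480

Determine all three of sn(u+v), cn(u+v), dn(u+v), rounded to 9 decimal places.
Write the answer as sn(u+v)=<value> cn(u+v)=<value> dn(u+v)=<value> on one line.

sn(u+v)=-0.990048615 cn(u+v)=0.140725761 dn(u+v)=0.984267259

m = k² = 0.031848685444
D = 1 − m·sn²u·sn²v = 0.9975709729198505
sn(u+v) = (sn u·cn v·dn v + sn v·cn u·dn u)/D = -0.987643760195291/0.9975709729198505 = -0.9900486150920141
cn(u+v) = (cn u·cn v − sn u·sn v·dn u·dn v)/D = 0.1403839341219768/0.9975709729198505 = 0.1407257608058489
dn(u+v) = (dn u·dn v − m·sn u·sn v·cn u·cn v)/D = 0.9818764474244672/0.9975709729198505 = 0.9842672592512931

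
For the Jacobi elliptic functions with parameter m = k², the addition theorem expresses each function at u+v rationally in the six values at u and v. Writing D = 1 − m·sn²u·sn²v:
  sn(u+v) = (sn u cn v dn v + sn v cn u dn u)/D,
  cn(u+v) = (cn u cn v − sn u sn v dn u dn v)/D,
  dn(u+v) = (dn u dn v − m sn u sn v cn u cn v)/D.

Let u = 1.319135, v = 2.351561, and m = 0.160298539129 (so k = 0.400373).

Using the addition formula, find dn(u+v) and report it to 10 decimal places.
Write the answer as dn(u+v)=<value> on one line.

sn u = 0.9568159763874928, cn u = 0.2906943193969378, dn u = 0.9237138076004315
sn v = 0.7899757558995586, cn v = -0.6131380799550139, dn v = 0.9486642303679985
m = k² = 0.160298539129
D = 1 − m·sn²u·sn²v = 0.9084171978706979
dn(u+v) = (dn u·dn v − m·sn u·sn v·cn u·cn v)/D = 0.8978899132992042/0.9084171978706979 = 0.9884113988636837

dn(u+v)=0.9884113989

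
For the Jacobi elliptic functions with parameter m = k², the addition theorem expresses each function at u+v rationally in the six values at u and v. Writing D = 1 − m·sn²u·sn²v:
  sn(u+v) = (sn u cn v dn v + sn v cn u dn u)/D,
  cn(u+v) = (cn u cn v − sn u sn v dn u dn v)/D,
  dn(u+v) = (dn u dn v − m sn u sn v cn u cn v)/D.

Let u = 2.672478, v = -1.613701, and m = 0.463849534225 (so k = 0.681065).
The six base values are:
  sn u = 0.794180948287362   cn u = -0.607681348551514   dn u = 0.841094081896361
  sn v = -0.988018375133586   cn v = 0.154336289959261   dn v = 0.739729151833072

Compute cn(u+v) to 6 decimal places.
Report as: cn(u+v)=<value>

m = k² = 0.463849534225
D = 1 − m·sn²u·sn²v = 0.7144079609792066
cn(u+v) = (cn u·cn v − sn u·sn v·dn u·dn v)/D = 0.3944172368159765/0.7144079609792066 = 0.5520896439554882

cn(u+v)=0.552090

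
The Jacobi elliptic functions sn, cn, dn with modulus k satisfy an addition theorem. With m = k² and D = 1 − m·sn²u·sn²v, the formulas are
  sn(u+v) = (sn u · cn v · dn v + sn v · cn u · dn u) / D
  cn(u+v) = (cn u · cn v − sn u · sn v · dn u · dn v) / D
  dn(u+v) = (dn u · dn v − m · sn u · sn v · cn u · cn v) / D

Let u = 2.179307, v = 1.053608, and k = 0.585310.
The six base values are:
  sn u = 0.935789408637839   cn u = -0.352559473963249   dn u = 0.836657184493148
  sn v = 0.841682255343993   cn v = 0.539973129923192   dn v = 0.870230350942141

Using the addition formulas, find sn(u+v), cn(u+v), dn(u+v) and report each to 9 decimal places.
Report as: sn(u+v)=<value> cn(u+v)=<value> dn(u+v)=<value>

m = k² = 0.3425877961
D = 1 − m·sn²u·sn²v = 0.7874679252811701
sn(u+v) = (sn u·cn v·dn v + sn v·cn u·dn u)/D = 0.1914561774544188/0.7874679252811701 = 0.2431288580878494
cn(u+v) = (cn u·cn v − sn u·sn v·dn u·dn v)/D = -0.7638391620368601/0.7874679252811701 = -0.9699939991386021
dn(u+v) = (dn u·dn v − m·sn u·sn v·cn u·cn v)/D = 0.7794536659665776/0.7874679252811701 = 0.9898227482576754

sn(u+v)=0.243128858 cn(u+v)=-0.969993999 dn(u+v)=0.989822748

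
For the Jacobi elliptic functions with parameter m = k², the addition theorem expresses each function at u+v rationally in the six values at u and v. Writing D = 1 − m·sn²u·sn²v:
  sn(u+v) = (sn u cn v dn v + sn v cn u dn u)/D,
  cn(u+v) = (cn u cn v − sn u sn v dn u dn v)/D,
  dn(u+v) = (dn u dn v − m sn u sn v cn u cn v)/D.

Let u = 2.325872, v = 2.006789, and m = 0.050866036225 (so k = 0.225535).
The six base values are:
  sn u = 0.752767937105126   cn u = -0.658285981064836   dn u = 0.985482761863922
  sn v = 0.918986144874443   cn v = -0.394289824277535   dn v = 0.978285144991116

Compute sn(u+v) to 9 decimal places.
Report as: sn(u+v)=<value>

m = k² = 0.050866036225
D = 1 − m·sn²u·sn²v = 0.9756573390988188
sn(u+v) = (sn u·cn v·dn v + sn v·cn u·dn u)/D = -0.886536989003239/0.9756573390988188 = -0.9086560962295459

sn(u+v)=-0.908656096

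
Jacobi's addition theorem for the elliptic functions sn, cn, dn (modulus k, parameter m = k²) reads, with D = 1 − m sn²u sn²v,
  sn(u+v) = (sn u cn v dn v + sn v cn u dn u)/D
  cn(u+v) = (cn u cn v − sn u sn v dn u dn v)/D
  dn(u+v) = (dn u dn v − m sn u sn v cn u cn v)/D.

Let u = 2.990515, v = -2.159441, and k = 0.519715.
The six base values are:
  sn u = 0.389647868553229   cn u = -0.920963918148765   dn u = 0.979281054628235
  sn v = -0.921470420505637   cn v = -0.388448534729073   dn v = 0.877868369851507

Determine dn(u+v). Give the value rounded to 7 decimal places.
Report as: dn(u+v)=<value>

dn(u+v)=0.9266406

m = k² = 0.270103681225
D = 1 − m·sn²u·sn²v = 0.9651792668779692
dn(u+v) = (dn u·dn v − m·sn u·sn v·cn u·cn v)/D = 0.8943743372517352/0.9651792668779692 = 0.9266406438098653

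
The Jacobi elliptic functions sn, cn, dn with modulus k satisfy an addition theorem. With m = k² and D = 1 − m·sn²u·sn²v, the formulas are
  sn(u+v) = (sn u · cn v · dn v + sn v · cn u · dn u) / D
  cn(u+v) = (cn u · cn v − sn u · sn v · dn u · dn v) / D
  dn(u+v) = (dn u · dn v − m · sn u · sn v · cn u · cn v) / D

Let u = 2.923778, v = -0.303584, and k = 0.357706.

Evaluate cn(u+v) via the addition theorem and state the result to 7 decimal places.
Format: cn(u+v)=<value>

cn(u+v)=-0.8110062

sn u = 0.3198115567609048, cn u = -0.9474811703470241, dn u = 0.9934349401379189
sn v = -0.2983834941790509, cn v = 0.954446064689619, dn v = 0.994287657498014
m = k² = 0.127953582436
D = 1 − m·sn²u·sn²v = 0.9988348271743675
cn(u+v) = (cn u·cn v − sn u·sn v·dn u·dn v)/D = -0.8100611953594939/0.9988348271743675 = -0.8110061576958617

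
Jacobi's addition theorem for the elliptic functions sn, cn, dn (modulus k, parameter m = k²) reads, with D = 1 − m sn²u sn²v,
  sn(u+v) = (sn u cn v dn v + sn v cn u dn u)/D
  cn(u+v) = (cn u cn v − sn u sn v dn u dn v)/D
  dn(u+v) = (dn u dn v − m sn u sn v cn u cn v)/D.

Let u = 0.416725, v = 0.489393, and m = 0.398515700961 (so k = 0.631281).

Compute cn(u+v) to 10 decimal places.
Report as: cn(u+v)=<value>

sn u = 0.400531016723546, cn u = 0.9162832011132816, dn u = 0.9675061140229718
sn v = 0.4635529741781371, cn v = 0.8860692073030206, dn v = 0.95622508032795
m = k² = 0.398515700961
D = 1 − m·sn²u·sn²v = 0.9862622222357026
cn(u+v) = (cn u·cn v − sn u·sn v·dn u·dn v)/D = 0.6401195157690101/0.9862622222357026 = 0.6490358257035933

cn(u+v)=0.6490358257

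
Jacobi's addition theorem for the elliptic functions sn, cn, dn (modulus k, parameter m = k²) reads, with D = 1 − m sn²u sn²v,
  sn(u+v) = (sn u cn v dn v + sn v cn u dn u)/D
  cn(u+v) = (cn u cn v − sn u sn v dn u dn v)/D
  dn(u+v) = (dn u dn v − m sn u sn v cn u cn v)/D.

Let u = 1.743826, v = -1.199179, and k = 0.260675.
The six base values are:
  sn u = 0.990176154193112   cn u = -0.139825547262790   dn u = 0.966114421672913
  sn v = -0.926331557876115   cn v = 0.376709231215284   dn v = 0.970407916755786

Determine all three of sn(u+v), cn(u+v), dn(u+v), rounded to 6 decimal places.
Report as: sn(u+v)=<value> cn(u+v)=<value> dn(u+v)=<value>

sn(u+v)=0.516642 cn(u+v)=0.856202 dn(u+v)=0.990890

m = k² = 0.067951455625
D = 1 − m·sn²u·sn²v = 0.9428315246083024
sn(u+v) = (sn u·cn v·dn v + sn v·cn u·dn u)/D = 0.4871061929898453/0.9428315246083024 = 0.516641818051441
cn(u+v) = (cn u·cn v − sn u·sn v·dn u·dn v)/D = 0.8072538885295973/0.9428315246083024 = 0.8562016303654775
dn(u+v) = (dn u·dn v − m·sn u·sn v·cn u·cn v)/D = 0.9342420863441884/0.9428315246083024 = 0.9908897421862486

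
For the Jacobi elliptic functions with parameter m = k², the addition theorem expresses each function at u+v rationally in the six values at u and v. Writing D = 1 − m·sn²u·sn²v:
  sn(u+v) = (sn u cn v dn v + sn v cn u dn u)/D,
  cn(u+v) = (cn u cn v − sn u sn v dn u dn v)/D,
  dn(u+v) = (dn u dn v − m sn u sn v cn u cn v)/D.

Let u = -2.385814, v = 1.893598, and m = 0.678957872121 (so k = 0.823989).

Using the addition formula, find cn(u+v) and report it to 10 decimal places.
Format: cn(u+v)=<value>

cn(u+v)=0.8872509756

sn u = -0.980977221865461, cn u = -0.1941228739255682, dn u = 0.588751022061144
sn v = 0.9962808524981438, cn v = 0.08616532333585138, dn v = 0.5710367986760281
m = k² = 0.678957872121
D = 1 − m·sn²u·sn²v = 0.3514787039192032
cn(u+v) = (cn u·cn v − sn u·sn v·dn u·dn v)/D = 0.3118498229417981/0.3514787039192032 = 0.8872509755626194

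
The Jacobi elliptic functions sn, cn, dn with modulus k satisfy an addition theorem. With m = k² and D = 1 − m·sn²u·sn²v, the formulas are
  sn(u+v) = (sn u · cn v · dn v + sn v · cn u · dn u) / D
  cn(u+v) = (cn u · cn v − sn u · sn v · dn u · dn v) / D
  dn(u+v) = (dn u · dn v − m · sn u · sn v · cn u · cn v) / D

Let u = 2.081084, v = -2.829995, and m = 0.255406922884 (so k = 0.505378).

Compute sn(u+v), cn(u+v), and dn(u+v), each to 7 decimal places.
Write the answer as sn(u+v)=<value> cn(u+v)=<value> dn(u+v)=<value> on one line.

sn(u+v)=-0.6691000 cn(u+v)=0.7431724 dn(u+v)=0.9410928

sn u = 0.9424983681154103, cn u = -0.3342107510236446, dn u = 0.8792731201202822
sn v = -0.5148489296603288, cn v = -0.857280922234721, dn v = 0.9655565415821299
m = k² = 0.255406922884
D = 1 − m·sn²u·sn²v = 0.9398613732285945
sn(u+v) = (sn u·cn v·dn v + sn v·cn u·dn u)/D = -0.6288612335490486/0.9398613732285945 = -0.6690999880001409
cn(u+v) = (cn u·cn v − sn u·sn v·dn u·dn v)/D = 0.6984790260461/0.9398613732285945 = 0.7431723932293309
dn(u+v) = (dn u·dn v − m·sn u·sn v·cn u·cn v)/D = 0.8844967673868778/0.9398613732285945 = 0.9410927957901608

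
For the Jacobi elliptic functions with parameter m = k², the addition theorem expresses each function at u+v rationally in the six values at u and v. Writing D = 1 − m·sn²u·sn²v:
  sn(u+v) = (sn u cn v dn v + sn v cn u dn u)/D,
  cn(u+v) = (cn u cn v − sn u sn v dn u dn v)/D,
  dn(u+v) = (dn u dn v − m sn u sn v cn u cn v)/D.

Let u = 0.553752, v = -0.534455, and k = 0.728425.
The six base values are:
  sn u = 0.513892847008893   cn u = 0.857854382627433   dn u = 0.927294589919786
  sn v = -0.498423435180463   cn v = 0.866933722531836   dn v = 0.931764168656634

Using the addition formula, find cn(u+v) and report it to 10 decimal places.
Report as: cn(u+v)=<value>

m = k² = 0.530602980625
D = 1 − m·sn²u·sn²v = 0.9651893815765983
cn(u+v) = (cn u·cn v − sn u·sn v·dn u·dn v)/D = 0.9650096931704326/0.9651893815765983 = 0.999813830933498

cn(u+v)=0.9998138309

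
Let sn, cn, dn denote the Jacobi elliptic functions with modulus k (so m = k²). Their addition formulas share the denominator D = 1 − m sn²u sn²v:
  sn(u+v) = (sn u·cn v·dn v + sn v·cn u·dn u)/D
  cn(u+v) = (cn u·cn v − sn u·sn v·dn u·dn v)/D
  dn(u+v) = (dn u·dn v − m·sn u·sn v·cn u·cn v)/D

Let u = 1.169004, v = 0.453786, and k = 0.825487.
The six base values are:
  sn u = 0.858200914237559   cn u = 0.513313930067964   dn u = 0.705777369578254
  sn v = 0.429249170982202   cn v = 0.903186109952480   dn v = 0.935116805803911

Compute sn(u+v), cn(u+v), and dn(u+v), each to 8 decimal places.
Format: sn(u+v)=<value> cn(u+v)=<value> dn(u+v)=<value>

sn(u+v)=0.97003658 cn(u+v)=0.24295893 dn(u+v)=0.59899524

m = k² = 0.681428787169
D = 1 − m·sn²u·sn²v = 0.9075264878733585
sn(u+v) = (sn u·cn v·dn v + sn v·cn u·dn u)/D = 0.8803338872267674/0.9075264878733585 = 0.9700365763314385
cn(u+v) = (cn u·cn v − sn u·sn v·dn u·dn v)/D = 0.2204916624091765/0.9075264878733585 = 0.2429589277618365
dn(u+v) = (dn u·dn v − m·sn u·sn v·cn u·cn v)/D = 0.5436040485447814/0.9075264878733585 = 0.598995242352242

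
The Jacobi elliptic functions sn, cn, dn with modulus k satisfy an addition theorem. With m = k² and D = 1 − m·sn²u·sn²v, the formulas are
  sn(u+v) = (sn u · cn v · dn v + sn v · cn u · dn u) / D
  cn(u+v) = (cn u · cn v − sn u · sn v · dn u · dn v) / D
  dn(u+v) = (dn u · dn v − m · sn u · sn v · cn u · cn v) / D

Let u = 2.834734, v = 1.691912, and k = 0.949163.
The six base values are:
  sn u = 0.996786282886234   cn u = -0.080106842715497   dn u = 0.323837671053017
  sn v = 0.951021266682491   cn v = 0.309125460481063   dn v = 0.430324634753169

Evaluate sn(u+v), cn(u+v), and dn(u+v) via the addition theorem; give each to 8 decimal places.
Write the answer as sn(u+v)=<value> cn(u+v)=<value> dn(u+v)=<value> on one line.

sn(u+v)=0.56681298 cn(u+v)=-0.82384649 dn(u+v)=0.84294617

m = k² = 0.900910400569
D = 1 − m·sn²u·sn²v = 0.1904080823379083
sn(u+v) = (sn u·cn v·dn v + sn v·cn u·dn u)/D = 0.1079257723853393/0.1904080823379083 = 0.5668129790510072
cn(u+v) = (cn u·cn v − sn u·sn v·dn u·dn v)/D = -0.1568670311908388/0.1904080823379083 = -0.8238464946695607
dn(u+v) = (dn u·dn v − m·sn u·sn v·cn u·cn v)/D = 0.1605037644059299/0.1904080823379083 = 0.8429461734775071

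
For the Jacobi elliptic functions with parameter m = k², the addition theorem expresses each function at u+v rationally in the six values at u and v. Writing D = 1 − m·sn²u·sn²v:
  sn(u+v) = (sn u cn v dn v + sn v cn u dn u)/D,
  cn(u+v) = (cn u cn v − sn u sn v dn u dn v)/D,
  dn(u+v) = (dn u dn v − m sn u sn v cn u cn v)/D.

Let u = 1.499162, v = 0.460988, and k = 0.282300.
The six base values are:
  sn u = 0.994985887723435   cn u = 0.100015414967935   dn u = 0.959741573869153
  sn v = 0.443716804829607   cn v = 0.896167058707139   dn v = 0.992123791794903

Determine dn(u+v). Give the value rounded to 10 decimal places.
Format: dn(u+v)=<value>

m = k² = 0.07969329
D = 1 − m·sn²u·sn²v = 0.9844665704401159
dn(u+v) = (dn u·dn v − m·sn u·sn v·cn u·cn v)/D = 0.9490288939612935/0.9844665704401159 = 0.9640031692869168

dn(u+v)=0.9640031693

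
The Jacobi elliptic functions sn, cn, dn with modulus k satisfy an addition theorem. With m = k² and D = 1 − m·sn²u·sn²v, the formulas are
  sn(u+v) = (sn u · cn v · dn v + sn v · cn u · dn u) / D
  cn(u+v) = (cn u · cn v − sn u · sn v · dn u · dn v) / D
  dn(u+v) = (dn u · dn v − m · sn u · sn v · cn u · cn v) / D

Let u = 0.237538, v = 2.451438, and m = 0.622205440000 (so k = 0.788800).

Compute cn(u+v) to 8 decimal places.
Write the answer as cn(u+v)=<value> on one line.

sn u = 0.2339767813291503, cn u = 0.9722421847455761, dn u = 0.9828210822354774
sn v = 0.9553020215417591, cn v = -0.2956316079823475, dn v = 0.6573994985439865
m = k² = 0.62220544
D = 1 − m·sn²u·sn²v = 0.9689142949391606
cn(u+v) = (cn u·cn v − sn u·sn v·dn u·dn v)/D = -0.4318421787055948/0.9689142949391606 = -0.4456969836869944

cn(u+v)=-0.44569698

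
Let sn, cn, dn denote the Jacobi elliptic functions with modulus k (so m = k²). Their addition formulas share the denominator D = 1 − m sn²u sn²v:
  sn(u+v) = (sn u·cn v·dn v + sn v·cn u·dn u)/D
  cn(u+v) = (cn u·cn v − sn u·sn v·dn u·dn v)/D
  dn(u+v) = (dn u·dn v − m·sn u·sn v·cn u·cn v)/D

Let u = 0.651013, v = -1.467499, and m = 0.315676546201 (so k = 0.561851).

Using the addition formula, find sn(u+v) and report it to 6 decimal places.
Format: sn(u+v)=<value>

sn(u+v)=-0.711452

sn u = 0.5953793097567102, cn u = 0.803444756976871, dn u = 0.9423906173515096
sn v = -0.9775645593967699, cn v = 0.2106360183145303, dn v = 0.835660961832582
m = k² = 0.315676546201
D = 1 − m·sn²u·sn²v = 0.8930647991692281
sn(u+v) = (sn u·cn v·dn v + sn v·cn u·dn u)/D = -0.6353727659138862/0.8930647991692281 = -0.7114520318177814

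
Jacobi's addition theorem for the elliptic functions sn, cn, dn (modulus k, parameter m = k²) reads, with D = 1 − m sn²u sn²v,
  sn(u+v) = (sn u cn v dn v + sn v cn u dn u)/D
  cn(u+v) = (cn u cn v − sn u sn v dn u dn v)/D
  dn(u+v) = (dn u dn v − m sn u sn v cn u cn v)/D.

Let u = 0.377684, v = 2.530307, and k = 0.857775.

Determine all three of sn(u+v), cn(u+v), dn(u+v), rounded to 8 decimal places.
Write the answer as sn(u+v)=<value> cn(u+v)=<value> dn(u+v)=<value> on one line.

sn(u+v)=0.90975661 cn(u+v)=-0.41514203 dn(u+v)=0.62532245

sn u = 0.3628205959215096, cn u = 0.9318590103525107, dn u = 0.9503384053477026
sn v = 0.9782735317879766, cn v = -0.2073183470006421, dn v = 0.5439176828233749
m = k² = 0.735777950625
D = 1 − m·sn²u·sn²v = 0.9073060817802702
sn(u+v) = (sn u·cn v·dn v + sn v·cn u·dn u)/D = 0.8254277062734391/0.9073060817802702 = 0.9097566111910399
cn(u+v) = (cn u·cn v − sn u·sn v·dn u·dn v)/D = -0.3766608922514195/0.9073060817802702 = -0.4151420340006479
dn(u+v) = (dn u·dn v − m·sn u·sn v·cn u·cn v)/D = 0.5673588582182347/0.9073060817802702 = 0.6253224458773513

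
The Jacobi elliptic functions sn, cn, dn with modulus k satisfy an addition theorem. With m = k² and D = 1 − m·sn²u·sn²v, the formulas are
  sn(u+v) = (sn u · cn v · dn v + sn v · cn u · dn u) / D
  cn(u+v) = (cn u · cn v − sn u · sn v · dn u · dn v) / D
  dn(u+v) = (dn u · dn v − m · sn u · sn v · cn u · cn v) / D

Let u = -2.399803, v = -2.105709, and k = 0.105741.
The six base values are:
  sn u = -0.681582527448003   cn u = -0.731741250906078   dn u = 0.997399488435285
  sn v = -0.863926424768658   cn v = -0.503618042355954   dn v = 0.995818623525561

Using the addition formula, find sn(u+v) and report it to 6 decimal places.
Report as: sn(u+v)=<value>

m = k² = 0.011181159081
D = 1 − m·sn²u·sn²v = 0.9961231656966782
sn(u+v) = (sn u·cn v·dn v + sn v·cn u·dn u)/D = 0.9723486061410707/0.9961231656966782 = 0.9761329116977419

sn(u+v)=0.976133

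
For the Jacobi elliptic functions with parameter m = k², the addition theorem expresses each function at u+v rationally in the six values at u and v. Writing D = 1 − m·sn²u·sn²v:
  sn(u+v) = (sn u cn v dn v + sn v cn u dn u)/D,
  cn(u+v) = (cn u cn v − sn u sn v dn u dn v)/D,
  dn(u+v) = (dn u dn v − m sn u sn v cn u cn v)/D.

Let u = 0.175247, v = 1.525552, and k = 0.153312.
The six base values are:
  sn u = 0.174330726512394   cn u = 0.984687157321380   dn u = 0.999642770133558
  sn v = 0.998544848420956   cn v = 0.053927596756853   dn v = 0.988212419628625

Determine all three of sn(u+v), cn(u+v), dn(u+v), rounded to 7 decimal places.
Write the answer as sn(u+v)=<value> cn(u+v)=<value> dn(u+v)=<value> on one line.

sn(u+v)=0.9929007 cn(u+v)=-0.1189466 dn(u+v)=0.9883461

m = k² = 0.023504569344
D = 1 − m·sn²u·sn²v = 0.9992877452907434
sn(u+v) = (sn u·cn v·dn v + sn v·cn u·dn u)/D = 0.9921934597349974/0.9992877452907434 = 0.9929006579044138
cn(u+v) = (cn u·cn v − sn u·sn v·dn u·dn v)/D = -0.118861837220168/0.9992877452907434 = -0.1189465574658729
dn(u+v) = (dn u·dn v − m·sn u·sn v·cn u·cn v)/D = 0.9876421289420156/0.9992877452907434 = 0.9883460830940747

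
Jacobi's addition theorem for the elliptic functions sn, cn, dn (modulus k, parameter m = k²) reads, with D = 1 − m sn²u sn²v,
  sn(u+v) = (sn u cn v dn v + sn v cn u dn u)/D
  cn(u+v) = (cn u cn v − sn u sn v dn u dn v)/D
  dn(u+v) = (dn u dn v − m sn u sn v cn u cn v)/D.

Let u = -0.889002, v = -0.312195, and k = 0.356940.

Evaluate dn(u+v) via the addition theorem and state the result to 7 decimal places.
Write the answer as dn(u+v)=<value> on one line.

dn(u+v)=0.9442738

sn u = -0.7683740709408737, cn u = 0.6400010055505766, dn u = 0.9616545975534904
sn v = -0.3065455367996115, cn v = 0.9518559942912783, dn v = 0.9939957855244144
m = k² = 0.1274061636
D = 1 − m·sn²u·sn²v = 0.9929315232261487
dn(u+v) = (dn u·dn v − m·sn u·sn v·cn u·cn v)/D = 0.9375991922073583/0.9929315232261487 = 0.9442737694146226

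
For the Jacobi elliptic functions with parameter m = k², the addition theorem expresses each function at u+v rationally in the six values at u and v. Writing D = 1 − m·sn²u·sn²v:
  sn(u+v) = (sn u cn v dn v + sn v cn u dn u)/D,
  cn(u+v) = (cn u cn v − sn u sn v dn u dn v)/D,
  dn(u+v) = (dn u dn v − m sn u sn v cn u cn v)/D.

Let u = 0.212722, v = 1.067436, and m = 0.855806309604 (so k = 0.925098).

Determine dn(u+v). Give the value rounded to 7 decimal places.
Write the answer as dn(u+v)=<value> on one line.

dn(u+v)=0.5876960

sn u = 0.2097936742635858, cn u = 0.9777456797342469, dn u = 0.9809857627706368
sn v = 0.8021991276120416, cn v = 0.5970565799473945, dn v = 0.6702750027993387
m = k² = 0.855806309604
D = 1 − m·sn²u·sn²v = 0.9757604455334366
dn(u+v) = (dn u·dn v − m·sn u·sn v·cn u·cn v)/D = 0.5734504768672229/0.9757604455334366 = 0.5876959652261006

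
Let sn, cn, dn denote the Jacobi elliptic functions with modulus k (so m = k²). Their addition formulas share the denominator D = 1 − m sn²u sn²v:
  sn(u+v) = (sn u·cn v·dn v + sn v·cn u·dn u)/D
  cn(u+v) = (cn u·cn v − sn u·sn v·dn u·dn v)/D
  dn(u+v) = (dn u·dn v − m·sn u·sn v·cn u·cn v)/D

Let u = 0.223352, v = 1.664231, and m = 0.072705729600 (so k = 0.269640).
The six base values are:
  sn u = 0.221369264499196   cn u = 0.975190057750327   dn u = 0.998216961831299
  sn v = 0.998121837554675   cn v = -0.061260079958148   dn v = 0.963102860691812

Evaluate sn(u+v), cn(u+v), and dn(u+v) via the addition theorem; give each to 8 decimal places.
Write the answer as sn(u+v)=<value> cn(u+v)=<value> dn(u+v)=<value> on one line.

m = k² = 0.0727057296
D = 1 − m·sn²u·sn²v = 0.9964504737187166
sn(u+v) = (sn u·cn v·dn v + sn v·cn u·dn u)/D = 0.9585622239727189/0.9964504737187166 = 0.9619767858560996
cn(u+v) = (cn u·cn v − sn u·sn v·dn u·dn v)/D = -0.2721617338031375/0.9964504737187166 = -0.2731312202476455
dn(u+v) = (dn u·dn v − m·sn u·sn v·cn u·cn v)/D = 0.9623453134002067/0.9964504737187166 = 0.9657733512923821

sn(u+v)=0.96197679 cn(u+v)=-0.27313122 dn(u+v)=0.96577335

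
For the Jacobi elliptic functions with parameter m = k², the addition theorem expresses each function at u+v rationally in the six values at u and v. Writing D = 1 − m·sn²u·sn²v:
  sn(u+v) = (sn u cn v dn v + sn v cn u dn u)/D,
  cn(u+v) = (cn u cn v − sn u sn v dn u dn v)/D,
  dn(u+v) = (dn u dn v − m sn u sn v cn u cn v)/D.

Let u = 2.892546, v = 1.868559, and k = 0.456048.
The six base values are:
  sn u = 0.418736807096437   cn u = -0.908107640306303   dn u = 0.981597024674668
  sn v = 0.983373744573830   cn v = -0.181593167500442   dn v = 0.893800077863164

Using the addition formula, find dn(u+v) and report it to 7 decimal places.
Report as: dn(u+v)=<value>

m = k² = 0.207979778304
D = 1 − m·sn²u·sn²v = 0.9647352667754135
dn(u+v) = (dn u·dn v − m·sn u·sn v·cn u·cn v)/D = 0.8632287984915165/0.9647352667754135 = 0.8947830852880728

dn(u+v)=0.8947831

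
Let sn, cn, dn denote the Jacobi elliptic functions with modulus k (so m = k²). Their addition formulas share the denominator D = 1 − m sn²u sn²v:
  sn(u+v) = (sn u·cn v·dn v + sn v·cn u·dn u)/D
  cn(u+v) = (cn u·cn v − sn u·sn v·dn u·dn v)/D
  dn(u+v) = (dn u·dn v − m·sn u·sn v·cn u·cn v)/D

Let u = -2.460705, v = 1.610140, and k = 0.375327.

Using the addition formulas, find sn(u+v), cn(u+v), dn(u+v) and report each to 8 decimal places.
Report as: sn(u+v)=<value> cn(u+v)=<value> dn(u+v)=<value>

sn(u+v)=-0.74337231 cn(u+v)=0.66887787 dn(u+v)=0.96028886

sn u = -0.7108190098604078, cn u = -0.7033749606156516, dn u = 0.9637548065765158
sn v = 0.9998134296406413, cn v = 0.01931594963284057, dn v = 0.9269208178877766
m = k² = 0.140870356929
D = 1 − m·sn²u·sn²v = 0.9288498836366291
sn(u+v) = (sn u·cn v·dn v + sn v·cn u·dn u)/D = -0.69048128310195/0.9288498836366291 = -0.7433723094183752
cn(u+v) = (cn u·cn v − sn u·sn v·dn u·dn v)/D = 0.6212871349204522/0.9288498836366291 = 0.6688778734492504
dn(u+v) = (dn u·dn v − m·sn u·sn v·cn u·cn v)/D = 0.8919642004064673/0.9288498836366291 = 0.9602888648855216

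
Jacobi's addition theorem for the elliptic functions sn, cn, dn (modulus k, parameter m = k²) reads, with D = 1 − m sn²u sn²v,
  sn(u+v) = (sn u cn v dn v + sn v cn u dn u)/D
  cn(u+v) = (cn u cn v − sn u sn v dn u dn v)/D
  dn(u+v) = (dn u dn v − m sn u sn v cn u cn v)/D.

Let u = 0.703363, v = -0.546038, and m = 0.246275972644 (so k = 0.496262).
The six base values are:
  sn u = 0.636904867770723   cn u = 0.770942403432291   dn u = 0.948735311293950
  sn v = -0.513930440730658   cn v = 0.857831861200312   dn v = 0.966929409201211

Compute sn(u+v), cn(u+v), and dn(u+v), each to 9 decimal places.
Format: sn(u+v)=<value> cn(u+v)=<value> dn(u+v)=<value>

sn(u+v)=0.156519773 cn(u+v)=0.987674825 dn(u+v)=0.996978748

m = k² = 0.246275972644
D = 1 − m·sn²u·sn²v = 0.9736136168924009
sn(u+v) = (sn u·cn v·dn v + sn v·cn u·dn u)/D = 0.1523897823914793/0.9736136168924009 = 0.1565197730880962
cn(u+v) = (cn u·cn v − sn u·sn v·dn u·dn v)/D = 0.9616136590237164/0.9736136168924009 = 0.9876748253511633
dn(u+v) = (dn u·dn v − m·sn u·sn v·cn u·cn v)/D = 0.9706720843426608/0.9736136168924009 = 0.9969787475249895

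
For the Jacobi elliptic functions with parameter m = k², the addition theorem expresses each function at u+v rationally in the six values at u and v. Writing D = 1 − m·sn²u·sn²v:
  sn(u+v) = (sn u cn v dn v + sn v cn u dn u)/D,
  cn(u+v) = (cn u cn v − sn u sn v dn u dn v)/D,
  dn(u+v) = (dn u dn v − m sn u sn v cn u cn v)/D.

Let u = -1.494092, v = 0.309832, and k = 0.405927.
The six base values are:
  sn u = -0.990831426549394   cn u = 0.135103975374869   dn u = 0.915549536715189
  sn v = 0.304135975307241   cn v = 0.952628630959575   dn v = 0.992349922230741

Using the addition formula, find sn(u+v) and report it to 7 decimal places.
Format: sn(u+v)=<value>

m = k² = 0.164776729329
D = 1 − m·sn²u·sn²v = 0.9850365749402591
sn(u+v) = (sn u·cn v·dn v + sn v·cn u·dn u)/D = -0.8990536084025971/0.9850365749402591 = -0.9127108893973031

sn(u+v)=-0.9127109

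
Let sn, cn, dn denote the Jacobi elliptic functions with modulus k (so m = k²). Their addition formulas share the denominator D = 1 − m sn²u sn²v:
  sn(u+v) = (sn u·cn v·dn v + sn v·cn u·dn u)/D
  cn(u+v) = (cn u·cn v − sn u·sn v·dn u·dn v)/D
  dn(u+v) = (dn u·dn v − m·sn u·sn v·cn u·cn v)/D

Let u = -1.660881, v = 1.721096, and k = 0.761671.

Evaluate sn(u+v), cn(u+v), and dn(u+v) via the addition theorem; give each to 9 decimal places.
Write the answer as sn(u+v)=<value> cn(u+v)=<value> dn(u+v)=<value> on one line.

sn(u+v)=0.060157563 cn(u+v)=0.998188894 dn(u+v)=0.998949700

sn u = -0.9847756580774833, cn u = 0.1738300988265832, dn u = 0.6613527076913307
sn v = 0.9908930970391243, cn v = 0.1346509199382334, dn v = 0.6560303194178197
m = k² = 0.580142712241
D = 1 − m·sn²u·sn²v = 0.4475880599447718
sn(u+v) = (sn u·cn v·dn v + sn v·cn u·dn u)/D = 0.02692580712888241/0.4475880599447718 = 0.06015756347969784
cn(u+v) = (cn u·cn v − sn u·sn v·dn u·dn v)/D = 0.4467774304008461/0.4475880599447718 = 0.9981888937251236
dn(u+v) = (dn u·dn v − m·sn u·sn v·cn u·cn v)/D = 0.4471179581127844/0.4475880599447718 = 0.9989496997930521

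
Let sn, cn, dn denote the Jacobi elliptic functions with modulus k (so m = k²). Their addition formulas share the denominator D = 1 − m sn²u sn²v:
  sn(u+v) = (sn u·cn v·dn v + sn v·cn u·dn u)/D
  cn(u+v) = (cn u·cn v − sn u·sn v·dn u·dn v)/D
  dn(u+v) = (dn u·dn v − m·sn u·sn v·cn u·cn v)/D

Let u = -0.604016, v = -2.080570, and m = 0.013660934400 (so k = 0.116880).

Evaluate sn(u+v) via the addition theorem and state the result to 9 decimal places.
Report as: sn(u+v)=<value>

sn u = -0.5675686122989388, cn u = 0.8233261020598442, dn u = 0.9977972473336549
sn v = -0.8770131288224436, cn v = -0.4804664107646527, dn v = 0.9947324588049447
m = k² = 0.0136609344
D = 1 − m·sn²u·sn²v = 0.9966152286558445
sn(u+v) = (sn u·cn v·dn v + sn v·cn u·dn u)/D = -0.4492160561475446/0.9966152286558445 = -0.4507417137839761

sn(u+v)=-0.450741714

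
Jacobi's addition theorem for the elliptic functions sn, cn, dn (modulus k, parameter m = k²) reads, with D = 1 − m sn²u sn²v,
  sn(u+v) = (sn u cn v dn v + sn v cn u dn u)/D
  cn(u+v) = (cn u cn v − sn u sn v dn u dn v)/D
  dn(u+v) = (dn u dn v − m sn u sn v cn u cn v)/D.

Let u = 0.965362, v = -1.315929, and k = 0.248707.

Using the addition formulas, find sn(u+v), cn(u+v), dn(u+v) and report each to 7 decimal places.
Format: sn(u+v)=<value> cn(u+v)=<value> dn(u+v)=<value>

sn(u+v)=-0.3430235 cn(u+v)=0.9393268 dn(u+v)=0.9963543

sn u = 0.8178571074261398, cn u = 0.5754213689397949, dn u = 0.9790943155546773
sn v = -0.963380987505145, cn v = 0.2681362954051756, dn v = 0.9708717906868607
m = k² = 0.061855171849
D = 1 − m·sn²u·sn²v = 0.9616003713430379
sn(u+v) = (sn u·cn v·dn v + sn v·cn u·dn u)/D = -0.329851499387549/0.9616003713430379 = -0.3430234733862004
cn(u+v) = (cn u·cn v − sn u·sn v·dn u·dn v)/D = 0.9032570301519131/0.9616003713430379 = 0.939326831675784
dn(u+v) = (dn u·dn v − m·sn u·sn v·cn u·cn v)/D = 0.9580946232179007/0.9616003713430379 = 0.9963542566854037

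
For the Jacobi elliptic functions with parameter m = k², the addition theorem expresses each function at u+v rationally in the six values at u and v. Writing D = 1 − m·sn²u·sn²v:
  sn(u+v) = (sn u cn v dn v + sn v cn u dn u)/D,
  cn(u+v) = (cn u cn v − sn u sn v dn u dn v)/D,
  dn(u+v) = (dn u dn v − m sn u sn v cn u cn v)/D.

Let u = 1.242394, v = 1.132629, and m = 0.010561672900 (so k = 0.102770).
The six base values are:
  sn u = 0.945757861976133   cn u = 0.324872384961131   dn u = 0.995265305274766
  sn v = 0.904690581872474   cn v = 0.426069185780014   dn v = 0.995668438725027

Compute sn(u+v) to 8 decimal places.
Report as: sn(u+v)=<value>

m = k² = 0.0105616729
D = 1 − m·sn²u·sn²v = 0.9922679835045812
sn(u+v) = (sn u·cn v·dn v + sn v·cn u·dn u)/D = 0.6937302613610307/0.9922679835045812 = 0.6991359923867057

sn(u+v)=0.69913599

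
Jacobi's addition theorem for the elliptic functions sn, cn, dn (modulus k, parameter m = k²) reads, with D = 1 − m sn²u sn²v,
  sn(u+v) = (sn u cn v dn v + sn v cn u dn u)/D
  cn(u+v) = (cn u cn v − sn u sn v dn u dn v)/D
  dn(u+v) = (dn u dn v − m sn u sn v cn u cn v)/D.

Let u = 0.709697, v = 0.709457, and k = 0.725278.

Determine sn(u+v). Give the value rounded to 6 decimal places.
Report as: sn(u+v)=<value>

sn(u+v)=0.948998

sn u = 0.6300334130177765, cn u = 0.7765680256623832, dn u = 0.8894927036523517
sn v = 0.6298676125236712, cn v = 0.7767025110643909, dn v = 0.8895544688441463
m = k² = 0.526028177284
D = 1 − m·sn²u·sn²v = 0.9171610227559851
sn(u+v) = (sn u·cn v·dn v + sn v·cn u·dn u)/D = 0.8703842317446438/0.9171610227559851 = 0.9489982785457003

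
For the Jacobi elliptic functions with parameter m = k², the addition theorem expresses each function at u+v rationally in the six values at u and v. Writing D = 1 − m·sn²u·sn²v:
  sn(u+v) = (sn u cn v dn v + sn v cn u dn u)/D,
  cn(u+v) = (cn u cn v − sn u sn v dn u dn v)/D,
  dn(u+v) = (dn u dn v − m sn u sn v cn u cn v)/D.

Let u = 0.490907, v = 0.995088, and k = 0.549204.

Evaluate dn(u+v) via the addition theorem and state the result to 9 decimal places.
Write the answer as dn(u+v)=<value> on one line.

sn u = 0.4664352302760295, cn u = 0.8845553549424407, dn u = 0.9666322503980387
sn v = 0.8161159466668321, cn v = 0.5778881912585691, dn v = 0.8939262176357997
m = k² = 0.301625033616
D = 1 − m·sn²u·sn²v = 0.9562927177626532
dn(u+v) = (dn u·dn v − m·sn u·sn v·cn u·cn v)/D = 0.8054058411606384/0.9562927177626532 = 0.8422168507619399

dn(u+v)=0.842216851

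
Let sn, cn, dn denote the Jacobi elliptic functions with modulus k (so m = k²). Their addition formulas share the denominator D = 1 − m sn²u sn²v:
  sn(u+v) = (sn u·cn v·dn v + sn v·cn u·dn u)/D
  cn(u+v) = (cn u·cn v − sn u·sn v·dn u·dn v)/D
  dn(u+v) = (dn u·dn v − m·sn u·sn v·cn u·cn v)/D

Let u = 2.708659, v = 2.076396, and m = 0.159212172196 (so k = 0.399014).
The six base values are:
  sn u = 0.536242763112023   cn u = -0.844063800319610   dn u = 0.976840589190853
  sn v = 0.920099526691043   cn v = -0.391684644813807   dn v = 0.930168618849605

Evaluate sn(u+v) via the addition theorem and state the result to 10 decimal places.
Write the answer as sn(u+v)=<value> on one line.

m = k² = 0.159212172196
D = 1 − m·sn²u·sn²v = 0.961241338499706
sn(u+v) = (sn u·cn v·dn v + sn v·cn u·dn u)/D = -0.9540073875893384/0.961241338499706 = -0.9924743655722732

sn(u+v)=-0.9924743656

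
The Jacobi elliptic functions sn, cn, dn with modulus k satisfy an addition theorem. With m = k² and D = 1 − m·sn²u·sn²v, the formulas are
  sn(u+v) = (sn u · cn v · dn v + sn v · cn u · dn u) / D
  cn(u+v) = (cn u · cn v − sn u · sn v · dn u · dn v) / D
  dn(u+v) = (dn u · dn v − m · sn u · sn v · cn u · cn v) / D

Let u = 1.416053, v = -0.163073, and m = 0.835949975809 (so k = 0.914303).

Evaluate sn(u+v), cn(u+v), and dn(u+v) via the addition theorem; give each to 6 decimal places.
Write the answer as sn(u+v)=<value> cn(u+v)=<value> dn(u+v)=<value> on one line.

sn u = 0.9117966151953324, cn u = 0.4106420978398768, dn u = 0.552280458055912
sn v = -0.1617588000832513, cn v = 0.9868303251297189, dn v = 0.9890028355198956
m = k² = 0.835949975809
D = 1 − m·sn²u·sn²v = 0.9818150515507528
sn(u+v) = (sn u·cn v·dn v + sn v·cn u·dn u)/D = 0.8532082130207927/0.9818150515507528 = 0.8690111357257879
cn(u+v) = (cn u·cn v − sn u·sn v·dn u·dn v)/D = 0.4857947516034658/0.9818150515507528 = 0.4947925282222603
dn(u+v) = (dn u·dn v − m·sn u·sn v·cn u·cn v)/D = 0.5961703567689698/0.9818150515507528 = 0.6072124844972923

sn(u+v)=0.869011 cn(u+v)=0.494793 dn(u+v)=0.607212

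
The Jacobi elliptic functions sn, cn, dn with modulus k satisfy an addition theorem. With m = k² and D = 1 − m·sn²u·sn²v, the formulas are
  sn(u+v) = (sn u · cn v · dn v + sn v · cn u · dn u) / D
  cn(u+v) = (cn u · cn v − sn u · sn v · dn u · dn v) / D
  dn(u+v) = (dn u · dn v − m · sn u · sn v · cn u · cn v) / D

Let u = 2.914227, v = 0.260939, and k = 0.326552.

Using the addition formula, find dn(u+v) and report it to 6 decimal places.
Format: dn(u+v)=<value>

sn u = 0.3107616230153012, cn u = -0.9504878819116506, dn u = 0.994837596897512
sn v = 0.2576870165053871, cn v = 0.9662284416868261, dn v = 0.9964532496060637
m = k² = 0.106636208704
D = 1 − m·sn²u·sn²v = 0.9993161756954292
dn(u+v) = (dn u·dn v − m·sn u·sn v·cn u·cn v)/D = 0.9991515928440401/0.9993161756954292 = 0.9998353045258428

dn(u+v)=0.999835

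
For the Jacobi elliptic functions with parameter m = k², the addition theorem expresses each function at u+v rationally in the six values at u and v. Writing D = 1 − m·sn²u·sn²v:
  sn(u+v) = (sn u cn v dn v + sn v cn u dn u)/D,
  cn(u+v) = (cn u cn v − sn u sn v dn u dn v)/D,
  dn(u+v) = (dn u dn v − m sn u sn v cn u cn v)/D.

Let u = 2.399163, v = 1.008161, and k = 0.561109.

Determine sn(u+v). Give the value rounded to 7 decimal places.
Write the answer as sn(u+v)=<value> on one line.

sn(u+v)=0.0380124

sn u = 0.8404657936925728, cn u = -0.5418646045210129, dn u = 0.8818163736467584
sn v = 0.8217680818987447, cn v = 0.5698220946685536, dn v = 0.8873474164262555
m = k² = 0.314843309881
D = 1 − m·sn²u·sn²v = 0.8498127405295646
sn(u+v) = (sn u·cn v·dn v + sn v·cn u·dn u)/D = 0.03230345676336138/0.8498127405295646 = 0.03801244112112433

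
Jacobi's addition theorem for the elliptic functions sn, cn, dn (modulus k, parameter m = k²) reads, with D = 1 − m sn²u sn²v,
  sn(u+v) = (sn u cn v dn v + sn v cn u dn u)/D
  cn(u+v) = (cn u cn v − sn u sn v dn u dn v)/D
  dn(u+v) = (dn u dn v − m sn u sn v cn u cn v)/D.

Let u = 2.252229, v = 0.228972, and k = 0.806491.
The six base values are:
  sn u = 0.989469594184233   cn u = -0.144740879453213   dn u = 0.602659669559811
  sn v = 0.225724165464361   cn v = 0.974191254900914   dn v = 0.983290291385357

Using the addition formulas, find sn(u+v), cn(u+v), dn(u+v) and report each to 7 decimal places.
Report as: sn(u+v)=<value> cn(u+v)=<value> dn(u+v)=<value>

sn(u+v)=0.9592599 cn(u+v)=-0.2825253 dn(u+v)=0.6336322

m = k² = 0.650427733081
D = 1 − m·sn²u·sn²v = 0.9675540818039612
sn(u+v) = (sn u·cn v·dn v + sn v·cn u·dn u)/D = 0.9281357883802215/0.9675540818039612 = 0.959259855169805
cn(u+v) = (cn u·cn v − sn u·sn v·dn u·dn v)/D = -0.2733584817475601/0.9675540818039612 = -0.2825252736652151
dn(u+v) = (dn u·dn v − m·sn u·sn v·cn u·cn v)/D = 0.6130734127626182/0.9675540818039612 = 0.63363219099812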